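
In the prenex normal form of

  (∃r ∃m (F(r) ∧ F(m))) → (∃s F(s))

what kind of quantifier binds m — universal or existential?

Eliminate → and ↔ using ¬ and ∨.
  ¬(∃r ∃m (F(r) ∧ F(m))) ∨ (∃s F(s))
Move each ¬ inward, flipping quantifiers it crosses:
  (∀r ∀m (¬F(r) ∨ ¬F(m))) ∨ (∃s F(s))
Extract every quantifier outward, since the variables are now distinct and don't occur free across branches:
  ∀r ∀m ∃s (¬F(r) ∨ ¬F(m) ∨ F(s))
The quantifier ∃m sits under an odd number of negations (counting the antecedent side of each →), so it flips to ∀m.

universal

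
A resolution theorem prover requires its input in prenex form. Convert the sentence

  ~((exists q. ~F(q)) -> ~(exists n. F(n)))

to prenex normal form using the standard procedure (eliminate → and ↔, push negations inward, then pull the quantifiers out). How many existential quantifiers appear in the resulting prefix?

2

First replace A → B with ¬A ∨ B.
  ~(~(exists q. ~F(q)) | ~(exists n. F(n)))
Push ¬ through the quantifiers and connectives to reach negation normal form:
  (exists q. ~F(q)) & (exists n. F(n))
All bound variables are already distinct, so no renaming is needed.
Extract every quantifier outward, since the variables are now distinct and don't occur free across branches:
  exists q. exists n. (~F(q) & F(n))
The prefix is exists q exists n: 0 universal, 2 existential.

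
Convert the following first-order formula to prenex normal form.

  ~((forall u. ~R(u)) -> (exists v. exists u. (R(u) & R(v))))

forall u. forall v. forall z1. (~R(u) & (~R(z1) | ~R(v)))

Eliminate → and ↔ using ¬ and ∨.
  ~(~(forall u. ~R(u)) | (exists v. exists u. (R(u) & R(v))))
Drive negations inward (¬∀x A ≡ ∃x ¬A, ¬∃x A ≡ ∀x ¬A, De Morgan for ∧/∨):
  (forall u. ~R(u)) & (forall v. forall u. (~R(u) | ~R(v)))
Give each quantifier a distinct variable: u↦z1.
  (forall u. ~R(u)) & (forall v. forall z1. (~R(z1) | ~R(v)))
Pull the quantifiers to the front (each side's bound variable is not free in the other side):
  forall u. forall v. forall z1. (~R(u) & (~R(z1) | ~R(v)))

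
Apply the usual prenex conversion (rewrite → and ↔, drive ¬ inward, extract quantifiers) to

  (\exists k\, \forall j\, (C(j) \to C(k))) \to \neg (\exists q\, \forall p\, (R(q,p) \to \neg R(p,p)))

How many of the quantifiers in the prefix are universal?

2

Rewrite implications/biconditionals: A → B as ¬A ∨ B.
  \neg (\exists k\, \forall j\, (\neg C(j) \lor C(k))) \lor \neg (\exists q\, \forall p\, (\neg R(q,p) \lor \neg R(p,p)))
Push ¬ through the quantifiers and connectives to reach negation normal form:
  (\forall k\, \exists j\, (C(j) \land \neg C(k))) \lor (\forall q\, \exists p\, (R(q,p) \land R(p,p)))
All bound variables are already distinct, so no renaming is needed.
Pull the quantifiers to the front (each side's bound variable is not free in the other side):
  \forall k\, \exists j\, \forall q\, \exists p\, (C(j) \land \neg C(k) \lor R(q,p) \land R(p,p))
The prefix is \forall k \exists j \forall q \exists p: 2 universal, 2 existential.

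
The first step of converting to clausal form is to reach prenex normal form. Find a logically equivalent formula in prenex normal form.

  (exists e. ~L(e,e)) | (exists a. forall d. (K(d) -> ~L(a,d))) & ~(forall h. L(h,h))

exists e. exists a. forall d. exists h. (~L(e,e) | (~K(d) | ~L(a,d)) & ~L(h,h))

Rewrite implications/biconditionals: A → B as ¬A ∨ B.
  (exists e. ~L(e,e)) | (exists a. forall d. (~K(d) | ~L(a,d))) & ~(forall h. L(h,h))
Push ¬ through the quantifiers and connectives to reach negation normal form:
  (exists e. ~L(e,e)) | (exists a. forall d. (~K(d) | ~L(a,d))) & (exists h. ~L(h,h))
All bound variables are already distinct, so no renaming is needed.
Pull the quantifiers to the front (each side's bound variable is not free in the other side):
  exists e. exists a. forall d. exists h. (~L(e,e) | (~K(d) | ~L(a,d)) & ~L(h,h))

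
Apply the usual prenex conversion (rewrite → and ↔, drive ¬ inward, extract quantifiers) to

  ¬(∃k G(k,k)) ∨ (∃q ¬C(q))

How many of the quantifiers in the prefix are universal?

1

Move each ¬ inward, flipping quantifiers it crosses:
  (∀k ¬G(k,k)) ∨ (∃q ¬C(q))
All bound variables are already distinct, so no renaming is needed.
Finally move all quantifiers to the prefix:
  ∀k ∃q (¬G(k,k) ∨ ¬C(q))
The prefix is ∀k ∃q: 1 universal, 1 existential.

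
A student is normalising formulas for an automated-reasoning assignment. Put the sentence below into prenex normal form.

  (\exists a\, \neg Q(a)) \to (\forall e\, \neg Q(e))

Eliminate → and ↔ using ¬ and ∨.
  \neg (\exists a\, \neg Q(a)) \lor (\forall e\, \neg Q(e))
Push ¬ through the quantifiers and connectives to reach negation normal form:
  (\forall a\, Q(a)) \lor (\forall e\, \neg Q(e))
All bound variables are already distinct, so no renaming is needed.
Pull the quantifiers to the front (each side's bound variable is not free in the other side):
  \forall a\, \forall e\, (Q(a) \lor \neg Q(e))

\forall a\, \forall e\, (Q(a) \lor \neg Q(e))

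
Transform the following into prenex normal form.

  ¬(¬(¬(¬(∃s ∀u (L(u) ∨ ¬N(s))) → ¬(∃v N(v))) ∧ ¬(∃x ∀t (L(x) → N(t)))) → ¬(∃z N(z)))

∃s ∀u ∀v ∃x ∀t ∃z ((L(u) ∨ ¬N(s) ∨ ¬N(v) ∨ ¬L(x) ∨ N(t)) ∧ N(z))

Eliminate → and ↔ using ¬ and ∨.
  ¬(¬¬(¬(¬¬(∃s ∀u (L(u) ∨ ¬N(s))) ∨ ¬(∃v N(v))) ∧ ¬(∃x ∀t (¬L(x) ∨ N(t)))) ∨ ¬(∃z N(z)))
Drive negations inward (¬∀x A ≡ ∃x ¬A, ¬∃x A ≡ ∀x ¬A, De Morgan for ∧/∨):
  ((∃s ∀u (L(u) ∨ ¬N(s))) ∨ (∀v ¬N(v)) ∨ (∃x ∀t (¬L(x) ∨ N(t)))) ∧ (∃z N(z))
All bound variables are already distinct, so no renaming is needed.
Finally move all quantifiers to the prefix:
  ∃s ∀u ∀v ∃x ∀t ∃z ((L(u) ∨ ¬N(s) ∨ ¬N(v) ∨ ¬L(x) ∨ N(t)) ∧ N(z))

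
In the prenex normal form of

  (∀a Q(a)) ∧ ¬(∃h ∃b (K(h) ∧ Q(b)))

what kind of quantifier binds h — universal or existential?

Drive negations inward (¬∀x A ≡ ∃x ¬A, ¬∃x A ≡ ∀x ¬A, De Morgan for ∧/∨):
  (∀a Q(a)) ∧ (∀h ∀b (¬K(h) ∨ ¬Q(b)))
All bound variables are already distinct, so no renaming is needed.
Pull the quantifiers to the front (each side's bound variable is not free in the other side):
  ∀a ∀h ∀b (Q(a) ∧ (¬K(h) ∨ ¬Q(b)))
The quantifier ∃h sits under an odd number of negations, so it flips to ∀h.

universal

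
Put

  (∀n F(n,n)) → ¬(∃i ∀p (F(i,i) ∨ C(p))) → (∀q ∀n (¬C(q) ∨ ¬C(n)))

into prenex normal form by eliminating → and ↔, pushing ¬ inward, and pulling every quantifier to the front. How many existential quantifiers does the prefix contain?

2

Eliminate → and ↔ using ¬ and ∨.
  ¬(∀n F(n,n)) ∨ ¬¬(∃i ∀p (F(i,i) ∨ C(p))) ∨ (∀q ∀n (¬C(q) ∨ ¬C(n)))
Move each ¬ inward, flipping quantifiers it crosses:
  (∃n ¬F(n,n)) ∨ (∃i ∀p (F(i,i) ∨ C(p))) ∨ (∀q ∀n (¬C(q) ∨ ¬C(n)))
Give each quantifier a distinct variable: n↦u1.
  (∃n ¬F(n,n)) ∨ (∃i ∀p (F(i,i) ∨ C(p))) ∨ (∀q ∀u1 (¬C(q) ∨ ¬C(u1)))
Finally move all quantifiers to the prefix:
  ∃n ∃i ∀p ∀q ∀u1 (¬F(n,n) ∨ F(i,i) ∨ C(p) ∨ ¬C(q) ∨ ¬C(u1))
The prefix is ∃n ∃i ∀p ∀q ∀u1: 3 universal, 2 existential.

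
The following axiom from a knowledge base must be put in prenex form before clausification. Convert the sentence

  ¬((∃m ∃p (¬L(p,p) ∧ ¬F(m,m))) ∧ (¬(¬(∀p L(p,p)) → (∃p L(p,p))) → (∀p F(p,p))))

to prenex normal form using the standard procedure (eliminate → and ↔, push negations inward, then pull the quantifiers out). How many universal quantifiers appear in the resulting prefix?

Eliminate → and ↔ using ¬ and ∨.
  ¬((∃m ∃p (¬L(p,p) ∧ ¬F(m,m))) ∧ (¬¬(¬¬(∀p L(p,p)) ∨ (∃p L(p,p))) ∨ (∀p F(p,p))))
Move each ¬ inward, flipping quantifiers it crosses:
  (∀m ∀p (L(p,p) ∨ F(m,m))) ∨ (∃p ¬L(p,p)) ∧ (∀p ¬L(p,p)) ∧ (∃p ¬F(p,p))
Give each quantifier a distinct variable: p↦z, p↦r, p↦a.
  (∀m ∀p (L(p,p) ∨ F(m,m))) ∨ (∃z ¬L(z,z)) ∧ (∀r ¬L(r,r)) ∧ (∃a ¬F(a,a))
Extract every quantifier outward, since the variables are now distinct and don't occur free across branches:
  ∀m ∀p ∃z ∀r ∃a (L(p,p) ∨ F(m,m) ∨ ¬L(z,z) ∧ ¬L(r,r) ∧ ¬F(a,a))
The prefix is ∀m ∀p ∃z ∀r ∃a: 3 universal, 2 existential.

3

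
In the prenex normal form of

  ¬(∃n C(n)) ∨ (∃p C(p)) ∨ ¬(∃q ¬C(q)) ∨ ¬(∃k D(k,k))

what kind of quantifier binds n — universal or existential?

Push ¬ through the quantifiers and connectives to reach negation normal form:
  (∀n ¬C(n)) ∨ (∃p C(p)) ∨ (∀q C(q)) ∨ (∀k ¬D(k,k))
Extract every quantifier outward, since the variables are now distinct and don't occur free across branches:
  ∀n ∃p ∀q ∀k (¬C(n) ∨ C(p) ∨ C(q) ∨ ¬D(k,k))
The quantifier ∃n sits under an odd number of negations, so it flips to ∀n.

universal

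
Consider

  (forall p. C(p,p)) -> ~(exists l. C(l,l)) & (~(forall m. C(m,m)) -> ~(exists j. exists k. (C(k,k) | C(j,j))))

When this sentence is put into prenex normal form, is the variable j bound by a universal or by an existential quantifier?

universal

Eliminate → and ↔ using ¬ and ∨.
  ~(forall p. C(p,p)) | ~(exists l. C(l,l)) & (~~(forall m. C(m,m)) | ~(exists j. exists k. (C(k,k) | C(j,j))))
Drive negations inward (¬∀x A ≡ ∃x ¬A, ¬∃x A ≡ ∀x ¬A, De Morgan for ∧/∨):
  (exists p. ~C(p,p)) | (forall l. ~C(l,l)) & ((forall m. C(m,m)) | (forall j. forall k. (~C(k,k) & ~C(j,j))))
All bound variables are already distinct, so no renaming is needed.
Extract every quantifier outward, since the variables are now distinct and don't occur free across branches:
  exists p. forall l. forall m. forall j. forall k. (~C(p,p) | ~C(l,l) & (C(m,m) | ~C(k,k) & ~C(j,j)))
The quantifier exists j sits under an odd number of negations (counting the antecedent side of each →), so it flips to forall j.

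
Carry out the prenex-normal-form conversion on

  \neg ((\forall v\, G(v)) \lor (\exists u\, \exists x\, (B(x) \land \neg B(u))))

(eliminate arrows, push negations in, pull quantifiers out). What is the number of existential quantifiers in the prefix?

1

Drive negations inward (¬∀x A ≡ ∃x ¬A, ¬∃x A ≡ ∀x ¬A, De Morgan for ∧/∨):
  (\exists v\, \neg G(v)) \land (\forall u\, \forall x\, (\neg B(x) \lor B(u)))
Finally move all quantifiers to the prefix:
  \exists v\, \forall u\, \forall x\, (\neg G(v) \land (\neg B(x) \lor B(u)))
The prefix is \exists v \forall u \forall x: 2 universal, 1 existential.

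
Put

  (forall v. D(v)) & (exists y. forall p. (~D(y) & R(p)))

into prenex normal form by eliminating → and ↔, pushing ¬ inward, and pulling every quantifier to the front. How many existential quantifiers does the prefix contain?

1

All bound variables are already distinct, so no renaming is needed.
Extract every quantifier outward, since the variables are now distinct and don't occur free across branches:
  forall v. exists y. forall p. (D(v) & ~D(y) & R(p))
The prefix is forall v exists y forall p: 2 universal, 1 existential.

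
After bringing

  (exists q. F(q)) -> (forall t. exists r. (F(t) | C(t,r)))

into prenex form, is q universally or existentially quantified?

universal

Eliminate → and ↔ using ¬ and ∨.
  ~(exists q. F(q)) | (forall t. exists r. (F(t) | C(t,r)))
Move each ¬ inward, flipping quantifiers it crosses:
  (forall q. ~F(q)) | (forall t. exists r. (F(t) | C(t,r)))
Pull the quantifiers to the front (each side's bound variable is not free in the other side):
  forall q. forall t. exists r. (~F(q) | F(t) | C(t,r))
The quantifier exists q sits under an odd number of negations (counting the antecedent side of each →), so it flips to forall q.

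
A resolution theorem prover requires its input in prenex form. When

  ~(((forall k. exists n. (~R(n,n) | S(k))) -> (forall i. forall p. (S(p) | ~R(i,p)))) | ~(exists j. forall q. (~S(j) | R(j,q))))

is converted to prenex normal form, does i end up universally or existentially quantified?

Rewrite implications/biconditionals: A → B as ¬A ∨ B.
  ~(~(forall k. exists n. (~R(n,n) | S(k))) | (forall i. forall p. (S(p) | ~R(i,p))) | ~(exists j. forall q. (~S(j) | R(j,q))))
Move each ¬ inward, flipping quantifiers it crosses:
  (forall k. exists n. (~R(n,n) | S(k))) & (exists i. exists p. (~S(p) & R(i,p))) & (exists j. forall q. (~S(j) | R(j,q)))
All bound variables are already distinct, so no renaming is needed.
Extract every quantifier outward, since the variables are now distinct and don't occur free across branches:
  forall k. exists n. exists i. exists p. exists j. forall q. ((~R(n,n) | S(k)) & ~S(p) & R(i,p) & (~S(j) | R(j,q)))
The quantifier forall i sits under an odd number of negations (counting the antecedent side of each →), so it flips to exists i.

existential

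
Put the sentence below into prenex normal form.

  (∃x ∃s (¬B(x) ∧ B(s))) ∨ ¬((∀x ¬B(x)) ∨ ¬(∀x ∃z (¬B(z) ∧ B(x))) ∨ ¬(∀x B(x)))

Push ¬ through the quantifiers and connectives to reach negation normal form:
  (∃x ∃s (¬B(x) ∧ B(s))) ∨ (∃x B(x)) ∧ (∀x ∃z (¬B(z) ∧ B(x))) ∧ (∀x B(x))
Standardize variables apart so no two quantifiers bind the same name: x↦y, x↦x1, x↦y1.
  (∃x ∃s (¬B(x) ∧ B(s))) ∨ (∃y B(y)) ∧ (∀x1 ∃z (¬B(z) ∧ B(x1))) ∧ (∀y1 B(y1))
Pull the quantifiers to the front (each side's bound variable is not free in the other side):
  ∃x ∃s ∃y ∀x1 ∃z ∀y1 (¬B(x) ∧ B(s) ∨ B(y) ∧ ¬B(z) ∧ B(x1) ∧ B(y1))

∃x ∃s ∃y ∀x1 ∃z ∀y1 (¬B(x) ∧ B(s) ∨ B(y) ∧ ¬B(z) ∧ B(x1) ∧ B(y1))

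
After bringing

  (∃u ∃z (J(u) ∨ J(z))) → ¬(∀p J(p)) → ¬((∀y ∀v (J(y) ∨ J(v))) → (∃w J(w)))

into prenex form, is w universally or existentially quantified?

Rewrite implications/biconditionals: A → B as ¬A ∨ B.
  ¬(∃u ∃z (J(u) ∨ J(z))) ∨ ¬¬(∀p J(p)) ∨ ¬(¬(∀y ∀v (J(y) ∨ J(v))) ∨ (∃w J(w)))
Move each ¬ inward, flipping quantifiers it crosses:
  (∀u ∀z (¬J(u) ∧ ¬J(z))) ∨ (∀p J(p)) ∨ (∀y ∀v (J(y) ∨ J(v))) ∧ (∀w ¬J(w))
Finally move all quantifiers to the prefix:
  ∀u ∀z ∀p ∀y ∀v ∀w (¬J(u) ∧ ¬J(z) ∨ J(p) ∨ (J(y) ∨ J(v)) ∧ ¬J(w))
The quantifier ∃w sits under an odd number of negations (counting the antecedent side of each →), so it flips to ∀w.

universal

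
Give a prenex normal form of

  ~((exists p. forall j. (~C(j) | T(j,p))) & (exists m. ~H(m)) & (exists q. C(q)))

Drive negations inward (¬∀x A ≡ ∃x ¬A, ¬∃x A ≡ ∀x ¬A, De Morgan for ∧/∨):
  (forall p. exists j. (C(j) & ~T(j,p))) | (forall m. H(m)) | (forall q. ~C(q))
All bound variables are already distinct, so no renaming is needed.
Pull the quantifiers to the front (each side's bound variable is not free in the other side):
  forall p. exists j. forall m. forall q. (C(j) & ~T(j,p) | H(m) | ~C(q))

forall p. exists j. forall m. forall q. (C(j) & ~T(j,p) | H(m) | ~C(q))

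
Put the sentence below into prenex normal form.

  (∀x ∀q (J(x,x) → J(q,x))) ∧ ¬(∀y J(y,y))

∀x ∀q ∃y ((¬J(x,x) ∨ J(q,x)) ∧ ¬J(y,y))

First replace A → B with ¬A ∨ B.
  (∀x ∀q (¬J(x,x) ∨ J(q,x))) ∧ ¬(∀y J(y,y))
Push ¬ through the quantifiers and connectives to reach negation normal form:
  (∀x ∀q (¬J(x,x) ∨ J(q,x))) ∧ (∃y ¬J(y,y))
Finally move all quantifiers to the prefix:
  ∀x ∀q ∃y ((¬J(x,x) ∨ J(q,x)) ∧ ¬J(y,y))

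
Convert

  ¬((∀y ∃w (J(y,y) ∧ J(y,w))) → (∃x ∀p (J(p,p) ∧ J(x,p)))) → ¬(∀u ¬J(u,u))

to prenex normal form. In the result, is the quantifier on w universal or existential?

First replace A → B with ¬A ∨ B.
  ¬¬(¬(∀y ∃w (J(y,y) ∧ J(y,w))) ∨ (∃x ∀p (J(p,p) ∧ J(x,p)))) ∨ ¬(∀u ¬J(u,u))
Drive negations inward (¬∀x A ≡ ∃x ¬A, ¬∃x A ≡ ∀x ¬A, De Morgan for ∧/∨):
  (∃y ∀w (¬J(y,y) ∨ ¬J(y,w))) ∨ (∃x ∀p (J(p,p) ∧ J(x,p))) ∨ (∃u J(u,u))
Extract every quantifier outward, since the variables are now distinct and don't occur free across branches:
  ∃y ∀w ∃x ∀p ∃u (¬J(y,y) ∨ ¬J(y,w) ∨ J(p,p) ∧ J(x,p) ∨ J(u,u))
The quantifier ∃w sits under an odd number of negations (counting the antecedent side of each →), so it flips to ∀w.

universal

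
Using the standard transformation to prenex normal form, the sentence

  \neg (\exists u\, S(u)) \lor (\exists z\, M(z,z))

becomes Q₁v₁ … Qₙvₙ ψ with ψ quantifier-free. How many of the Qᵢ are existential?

1

Move each ¬ inward, flipping quantifiers it crosses:
  (\forall u\, \neg S(u)) \lor (\exists z\, M(z,z))
Extract every quantifier outward, since the variables are now distinct and don't occur free across branches:
  \forall u\, \exists z\, (\neg S(u) \lor M(z,z))
The prefix is \forall u \exists z: 1 universal, 1 existential.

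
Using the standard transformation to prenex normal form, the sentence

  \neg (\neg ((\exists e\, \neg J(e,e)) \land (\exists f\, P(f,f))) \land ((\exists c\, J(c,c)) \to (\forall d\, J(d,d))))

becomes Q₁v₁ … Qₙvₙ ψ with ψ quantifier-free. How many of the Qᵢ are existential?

First replace A → B with ¬A ∨ B.
  \neg (\neg ((\exists e\, \neg J(e,e)) \land (\exists f\, P(f,f))) \land (\neg (\exists c\, J(c,c)) \lor (\forall d\, J(d,d))))
Move each ¬ inward, flipping quantifiers it crosses:
  (\exists e\, \neg J(e,e)) \land (\exists f\, P(f,f)) \lor (\exists c\, J(c,c)) \land (\exists d\, \neg J(d,d))
All bound variables are already distinct, so no renaming is needed.
Pull the quantifiers to the front (each side's bound variable is not free in the other side):
  \exists e\, \exists f\, \exists c\, \exists d\, (\neg J(e,e) \land P(f,f) \lor J(c,c) \land \neg J(d,d))
The prefix is \exists e \exists f \exists c \exists d: 0 universal, 4 existential.

4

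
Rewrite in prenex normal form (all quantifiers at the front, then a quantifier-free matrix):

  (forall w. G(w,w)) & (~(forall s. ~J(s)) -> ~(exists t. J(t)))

forall w. forall s. forall t. (G(w,w) & (~J(s) | ~J(t)))

Rewrite implications/biconditionals: A → B as ¬A ∨ B.
  (forall w. G(w,w)) & (~~(forall s. ~J(s)) | ~(exists t. J(t)))
Push ¬ through the quantifiers and connectives to reach negation normal form:
  (forall w. G(w,w)) & ((forall s. ~J(s)) | (forall t. ~J(t)))
Finally move all quantifiers to the prefix:
  forall w. forall s. forall t. (G(w,w) & (~J(s) | ~J(t)))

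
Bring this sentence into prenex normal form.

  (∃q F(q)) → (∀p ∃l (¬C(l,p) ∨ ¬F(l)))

First replace A → B with ¬A ∨ B.
  ¬(∃q F(q)) ∨ (∀p ∃l (¬C(l,p) ∨ ¬F(l)))
Move each ¬ inward, flipping quantifiers it crosses:
  (∀q ¬F(q)) ∨ (∀p ∃l (¬C(l,p) ∨ ¬F(l)))
Finally move all quantifiers to the prefix:
  ∀q ∀p ∃l (¬F(q) ∨ ¬C(l,p) ∨ ¬F(l))

∀q ∀p ∃l (¬F(q) ∨ ¬C(l,p) ∨ ¬F(l))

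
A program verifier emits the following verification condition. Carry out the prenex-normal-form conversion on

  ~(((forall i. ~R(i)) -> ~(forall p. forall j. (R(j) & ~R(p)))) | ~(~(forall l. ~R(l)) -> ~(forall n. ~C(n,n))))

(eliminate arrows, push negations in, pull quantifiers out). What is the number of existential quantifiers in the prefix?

1

Eliminate → and ↔ using ¬ and ∨.
  ~(~(forall i. ~R(i)) | ~(forall p. forall j. (R(j) & ~R(p))) | ~(~~(forall l. ~R(l)) | ~(forall n. ~C(n,n))))
Push ¬ through the quantifiers and connectives to reach negation normal form:
  (forall i. ~R(i)) & (forall p. forall j. (R(j) & ~R(p))) & ((forall l. ~R(l)) | (exists n. C(n,n)))
Pull the quantifiers to the front (each side's bound variable is not free in the other side):
  forall i. forall p. forall j. forall l. exists n. (~R(i) & R(j) & ~R(p) & (~R(l) | C(n,n)))
The prefix is forall i forall p forall j forall l exists n: 4 universal, 1 existential.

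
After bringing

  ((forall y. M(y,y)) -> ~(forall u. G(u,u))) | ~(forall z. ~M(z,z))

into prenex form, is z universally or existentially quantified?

existential

Rewrite implications/biconditionals: A → B as ¬A ∨ B.
  ~(forall y. M(y,y)) | ~(forall u. G(u,u)) | ~(forall z. ~M(z,z))
Push ¬ through the quantifiers and connectives to reach negation normal form:
  (exists y. ~M(y,y)) | (exists u. ~G(u,u)) | (exists z. M(z,z))
Finally move all quantifiers to the prefix:
  exists y. exists u. exists z. (~M(y,y) | ~G(u,u) | M(z,z))
The quantifier forall z sits under an odd number of negations (counting the antecedent side of each →), so it flips to exists z.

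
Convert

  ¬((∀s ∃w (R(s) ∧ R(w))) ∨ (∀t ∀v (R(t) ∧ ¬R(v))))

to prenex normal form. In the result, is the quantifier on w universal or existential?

Move each ¬ inward, flipping quantifiers it crosses:
  (∃s ∀w (¬R(s) ∨ ¬R(w))) ∧ (∃t ∃v (¬R(t) ∨ R(v)))
All bound variables are already distinct, so no renaming is needed.
Finally move all quantifiers to the prefix:
  ∃s ∀w ∃t ∃v ((¬R(s) ∨ ¬R(w)) ∧ (¬R(t) ∨ R(v)))
The quantifier ∃w sits under an odd number of negations, so it flips to ∀w.

universal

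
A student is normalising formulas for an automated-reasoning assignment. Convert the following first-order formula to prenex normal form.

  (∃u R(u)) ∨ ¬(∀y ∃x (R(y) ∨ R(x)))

Move each ¬ inward, flipping quantifiers it crosses:
  (∃u R(u)) ∨ (∃y ∀x (¬R(y) ∧ ¬R(x)))
All bound variables are already distinct, so no renaming is needed.
Extract every quantifier outward, since the variables are now distinct and don't occur free across branches:
  ∃u ∃y ∀x (R(u) ∨ ¬R(y) ∧ ¬R(x))

∃u ∃y ∀x (R(u) ∨ ¬R(y) ∧ ¬R(x))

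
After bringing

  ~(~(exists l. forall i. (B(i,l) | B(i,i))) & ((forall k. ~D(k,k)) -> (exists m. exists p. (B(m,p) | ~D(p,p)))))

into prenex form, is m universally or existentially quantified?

Rewrite implications/biconditionals: A → B as ¬A ∨ B.
  ~(~(exists l. forall i. (B(i,l) | B(i,i))) & (~(forall k. ~D(k,k)) | (exists m. exists p. (B(m,p) | ~D(p,p)))))
Drive negations inward (¬∀x A ≡ ∃x ¬A, ¬∃x A ≡ ∀x ¬A, De Morgan for ∧/∨):
  (exists l. forall i. (B(i,l) | B(i,i))) | (forall k. ~D(k,k)) & (forall m. forall p. (~B(m,p) & D(p,p)))
All bound variables are already distinct, so no renaming is needed.
Finally move all quantifiers to the prefix:
  exists l. forall i. forall k. forall m. forall p. (B(i,l) | B(i,i) | ~D(k,k) & ~B(m,p) & D(p,p))
The quantifier exists m sits under an odd number of negations (counting the antecedent side of each →), so it flips to forall m.

universal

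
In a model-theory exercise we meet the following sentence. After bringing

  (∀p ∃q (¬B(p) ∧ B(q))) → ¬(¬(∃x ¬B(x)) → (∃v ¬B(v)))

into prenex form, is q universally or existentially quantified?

universal

Eliminate → and ↔ using ¬ and ∨.
  ¬(∀p ∃q (¬B(p) ∧ B(q))) ∨ ¬(¬¬(∃x ¬B(x)) ∨ (∃v ¬B(v)))
Drive negations inward (¬∀x A ≡ ∃x ¬A, ¬∃x A ≡ ∀x ¬A, De Morgan for ∧/∨):
  (∃p ∀q (B(p) ∨ ¬B(q))) ∨ (∀x B(x)) ∧ (∀v B(v))
Finally move all quantifiers to the prefix:
  ∃p ∀q ∀x ∀v (B(p) ∨ ¬B(q) ∨ B(x) ∧ B(v))
The quantifier ∃q sits under an odd number of negations (counting the antecedent side of each →), so it flips to ∀q.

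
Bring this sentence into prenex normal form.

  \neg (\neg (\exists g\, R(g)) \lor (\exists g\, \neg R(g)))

Move each ¬ inward, flipping quantifiers it crosses:
  (\exists g\, R(g)) \land (\forall g\, R(g))
Rename bound variables to avoid capture: g↦c.
  (\exists g\, R(g)) \land (\forall c\, R(c))
Finally move all quantifiers to the prefix:
  \exists g\, \forall c\, (R(g) \land R(c))

\exists g\, \forall c\, (R(g) \land R(c))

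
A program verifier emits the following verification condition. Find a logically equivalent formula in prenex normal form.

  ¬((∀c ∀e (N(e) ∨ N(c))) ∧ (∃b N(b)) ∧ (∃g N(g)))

Push ¬ through the quantifiers and connectives to reach negation normal form:
  (∃c ∃e (¬N(e) ∧ ¬N(c))) ∨ (∀b ¬N(b)) ∨ (∀g ¬N(g))
Pull the quantifiers to the front (each side's bound variable is not free in the other side):
  ∃c ∃e ∀b ∀g (¬N(e) ∧ ¬N(c) ∨ ¬N(b) ∨ ¬N(g))

∃c ∃e ∀b ∀g (¬N(e) ∧ ¬N(c) ∨ ¬N(b) ∨ ¬N(g))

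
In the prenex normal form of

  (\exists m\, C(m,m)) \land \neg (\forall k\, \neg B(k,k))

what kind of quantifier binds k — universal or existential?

existential

Push ¬ through the quantifiers and connectives to reach negation normal form:
  (\exists m\, C(m,m)) \land (\exists k\, B(k,k))
All bound variables are already distinct, so no renaming is needed.
Pull the quantifiers to the front (each side's bound variable is not free in the other side):
  \exists m\, \exists k\, (C(m,m) \land B(k,k))
The quantifier \forall k sits under an odd number of negations, so it flips to \exists k.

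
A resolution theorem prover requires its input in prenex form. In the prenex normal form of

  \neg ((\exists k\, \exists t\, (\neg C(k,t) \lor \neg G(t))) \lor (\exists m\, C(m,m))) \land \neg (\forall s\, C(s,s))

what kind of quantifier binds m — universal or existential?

universal

Move each ¬ inward, flipping quantifiers it crosses:
  (\forall k\, \forall t\, (C(k,t) \land G(t))) \land (\forall m\, \neg C(m,m)) \land (\exists s\, \neg C(s,s))
All bound variables are already distinct, so no renaming is needed.
Finally move all quantifiers to the prefix:
  \forall k\, \forall t\, \forall m\, \exists s\, (C(k,t) \land G(t) \land \neg C(m,m) \land \neg C(s,s))
The quantifier \exists m sits under an odd number of negations, so it flips to \forall m.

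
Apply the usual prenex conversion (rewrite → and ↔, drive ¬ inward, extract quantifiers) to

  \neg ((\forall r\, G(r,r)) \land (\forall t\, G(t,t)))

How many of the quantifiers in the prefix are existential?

Push ¬ through the quantifiers and connectives to reach negation normal form:
  (\exists r\, \neg G(r,r)) \lor (\exists t\, \neg G(t,t))
All bound variables are already distinct, so no renaming is needed.
Extract every quantifier outward, since the variables are now distinct and don't occur free across branches:
  \exists r\, \exists t\, (\neg G(r,r) \lor \neg G(t,t))
The prefix is \exists r \exists t: 0 universal, 2 existential.

2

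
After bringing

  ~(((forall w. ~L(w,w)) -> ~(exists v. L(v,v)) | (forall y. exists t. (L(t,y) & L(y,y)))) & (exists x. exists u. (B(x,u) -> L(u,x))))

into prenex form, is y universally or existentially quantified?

Rewrite implications/biconditionals: A → B as ¬A ∨ B.
  ~((~(forall w. ~L(w,w)) | ~(exists v. L(v,v)) | (forall y. exists t. (L(t,y) & L(y,y)))) & (exists x. exists u. (~B(x,u) | L(u,x))))
Move each ¬ inward, flipping quantifiers it crosses:
  (forall w. ~L(w,w)) & (exists v. L(v,v)) & (exists y. forall t. (~L(t,y) | ~L(y,y))) | (forall x. forall u. (B(x,u) & ~L(u,x)))
All bound variables are already distinct, so no renaming is needed.
Extract every quantifier outward, since the variables are now distinct and don't occur free across branches:
  forall w. exists v. exists y. forall t. forall x. forall u. (~L(w,w) & L(v,v) & (~L(t,y) | ~L(y,y)) | B(x,u) & ~L(u,x))
The quantifier forall y sits under an odd number of negations (counting the antecedent side of each →), so it flips to exists y.

existential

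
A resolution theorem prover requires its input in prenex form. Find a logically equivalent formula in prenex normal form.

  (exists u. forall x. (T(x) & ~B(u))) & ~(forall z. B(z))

Move each ¬ inward, flipping quantifiers it crosses:
  (exists u. forall x. (T(x) & ~B(u))) & (exists z. ~B(z))
All bound variables are already distinct, so no renaming is needed.
Pull the quantifiers to the front (each side's bound variable is not free in the other side):
  exists u. forall x. exists z. (T(x) & ~B(u) & ~B(z))

exists u. forall x. exists z. (T(x) & ~B(u) & ~B(z))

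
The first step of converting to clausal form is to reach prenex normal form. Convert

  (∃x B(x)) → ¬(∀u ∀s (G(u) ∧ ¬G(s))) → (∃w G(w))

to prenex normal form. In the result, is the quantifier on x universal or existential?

universal

Rewrite implications/biconditionals: A → B as ¬A ∨ B.
  ¬(∃x B(x)) ∨ ¬¬(∀u ∀s (G(u) ∧ ¬G(s))) ∨ (∃w G(w))
Drive negations inward (¬∀x A ≡ ∃x ¬A, ¬∃x A ≡ ∀x ¬A, De Morgan for ∧/∨):
  (∀x ¬B(x)) ∨ (∀u ∀s (G(u) ∧ ¬G(s))) ∨ (∃w G(w))
Finally move all quantifiers to the prefix:
  ∀x ∀u ∀s ∃w (¬B(x) ∨ G(u) ∧ ¬G(s) ∨ G(w))
The quantifier ∃x sits under an odd number of negations (counting the antecedent side of each →), so it flips to ∀x.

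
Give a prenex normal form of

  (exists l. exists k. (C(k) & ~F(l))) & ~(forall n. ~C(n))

Push ¬ through the quantifiers and connectives to reach negation normal form:
  (exists l. exists k. (C(k) & ~F(l))) & (exists n. C(n))
All bound variables are already distinct, so no renaming is needed.
Pull the quantifiers to the front (each side's bound variable is not free in the other side):
  exists l. exists k. exists n. (C(k) & ~F(l) & C(n))

exists l. exists k. exists n. (C(k) & ~F(l) & C(n))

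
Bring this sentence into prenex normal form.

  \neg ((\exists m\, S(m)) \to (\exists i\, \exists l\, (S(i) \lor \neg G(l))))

Rewrite implications/biconditionals: A → B as ¬A ∨ B.
  \neg (\neg (\exists m\, S(m)) \lor (\exists i\, \exists l\, (S(i) \lor \neg G(l))))
Move each ¬ inward, flipping quantifiers it crosses:
  (\exists m\, S(m)) \land (\forall i\, \forall l\, (\neg S(i) \land G(l)))
Extract every quantifier outward, since the variables are now distinct and don't occur free across branches:
  \exists m\, \forall i\, \forall l\, (S(m) \land \neg S(i) \land G(l))

\exists m\, \forall i\, \forall l\, (S(m) \land \neg S(i) \land G(l))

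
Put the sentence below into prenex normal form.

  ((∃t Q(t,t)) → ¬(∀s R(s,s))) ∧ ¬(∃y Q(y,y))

∀t ∃s ∀y ((¬Q(t,t) ∨ ¬R(s,s)) ∧ ¬Q(y,y))

Eliminate → and ↔ using ¬ and ∨.
  (¬(∃t Q(t,t)) ∨ ¬(∀s R(s,s))) ∧ ¬(∃y Q(y,y))
Move each ¬ inward, flipping quantifiers it crosses:
  ((∀t ¬Q(t,t)) ∨ (∃s ¬R(s,s))) ∧ (∀y ¬Q(y,y))
All bound variables are already distinct, so no renaming is needed.
Pull the quantifiers to the front (each side's bound variable is not free in the other side):
  ∀t ∃s ∀y ((¬Q(t,t) ∨ ¬R(s,s)) ∧ ¬Q(y,y))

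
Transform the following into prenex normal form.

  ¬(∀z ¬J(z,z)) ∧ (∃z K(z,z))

∃z ∃p (J(z,z) ∧ K(p,p))

Push ¬ through the quantifiers and connectives to reach negation normal form:
  (∃z J(z,z)) ∧ (∃z K(z,z))
Rename bound variables to avoid capture: z↦p.
  (∃z J(z,z)) ∧ (∃p K(p,p))
Finally move all quantifiers to the prefix:
  ∃z ∃p (J(z,z) ∧ K(p,p))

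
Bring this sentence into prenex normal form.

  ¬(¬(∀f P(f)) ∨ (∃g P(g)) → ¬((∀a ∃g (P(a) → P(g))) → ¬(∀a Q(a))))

∃f ∃g ∃a ∀v ∃x ((¬P(f) ∨ P(g)) ∧ (P(a) ∧ ¬P(v) ∨ ¬Q(x)))

Rewrite implications/biconditionals: A → B as ¬A ∨ B.
  ¬(¬(¬(∀f P(f)) ∨ (∃g P(g))) ∨ ¬(¬(∀a ∃g (¬P(a) ∨ P(g))) ∨ ¬(∀a Q(a))))
Drive negations inward (¬∀x A ≡ ∃x ¬A, ¬∃x A ≡ ∀x ¬A, De Morgan for ∧/∨):
  ((∃f ¬P(f)) ∨ (∃g P(g))) ∧ ((∃a ∀g (P(a) ∧ ¬P(g))) ∨ (∃a ¬Q(a)))
Give each quantifier a distinct variable: g↦v, a↦x.
  ((∃f ¬P(f)) ∨ (∃g P(g))) ∧ ((∃a ∀v (P(a) ∧ ¬P(v))) ∨ (∃x ¬Q(x)))
Pull the quantifiers to the front (each side's bound variable is not free in the other side):
  ∃f ∃g ∃a ∀v ∃x ((¬P(f) ∨ P(g)) ∧ (P(a) ∧ ¬P(v) ∨ ¬Q(x)))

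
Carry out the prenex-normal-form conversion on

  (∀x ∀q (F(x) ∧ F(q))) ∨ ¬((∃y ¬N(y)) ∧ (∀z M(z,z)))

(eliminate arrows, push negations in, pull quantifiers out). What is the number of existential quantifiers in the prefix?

Push ¬ through the quantifiers and connectives to reach negation normal form:
  (∀x ∀q (F(x) ∧ F(q))) ∨ (∀y N(y)) ∨ (∃z ¬M(z,z))
All bound variables are already distinct, so no renaming is needed.
Extract every quantifier outward, since the variables are now distinct and don't occur free across branches:
  ∀x ∀q ∀y ∃z (F(x) ∧ F(q) ∨ N(y) ∨ ¬M(z,z))
The prefix is ∀x ∀q ∀y ∃z: 3 universal, 1 existential.

1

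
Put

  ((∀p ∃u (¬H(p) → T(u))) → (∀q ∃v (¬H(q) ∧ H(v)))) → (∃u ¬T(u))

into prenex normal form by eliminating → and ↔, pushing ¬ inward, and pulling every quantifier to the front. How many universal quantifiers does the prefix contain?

Rewrite implications/biconditionals: A → B as ¬A ∨ B.
  ¬(¬(∀p ∃u (¬¬H(p) ∨ T(u))) ∨ (∀q ∃v (¬H(q) ∧ H(v)))) ∨ (∃u ¬T(u))
Push ¬ through the quantifiers and connectives to reach negation normal form:
  (∀p ∃u (H(p) ∨ T(u))) ∧ (∃q ∀v (H(q) ∨ ¬H(v))) ∨ (∃u ¬T(u))
Rename bound variables to avoid capture: u↦x.
  (∀p ∃u (H(p) ∨ T(u))) ∧ (∃q ∀v (H(q) ∨ ¬H(v))) ∨ (∃x ¬T(x))
Pull the quantifiers to the front (each side's bound variable is not free in the other side):
  ∀p ∃u ∃q ∀v ∃x ((H(p) ∨ T(u)) ∧ (H(q) ∨ ¬H(v)) ∨ ¬T(x))
The prefix is ∀p ∃u ∃q ∀v ∃x: 2 universal, 3 existential.

2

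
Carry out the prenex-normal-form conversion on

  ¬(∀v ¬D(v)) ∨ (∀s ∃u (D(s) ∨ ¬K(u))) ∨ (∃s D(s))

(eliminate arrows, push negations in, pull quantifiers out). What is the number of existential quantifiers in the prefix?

Push ¬ through the quantifiers and connectives to reach negation normal form:
  (∃v D(v)) ∨ (∀s ∃u (D(s) ∨ ¬K(u))) ∨ (∃s D(s))
Give each quantifier a distinct variable: s↦y1.
  (∃v D(v)) ∨ (∀s ∃u (D(s) ∨ ¬K(u))) ∨ (∃y1 D(y1))
Pull the quantifiers to the front (each side's bound variable is not free in the other side):
  ∃v ∀s ∃u ∃y1 (D(v) ∨ D(s) ∨ ¬K(u) ∨ D(y1))
The prefix is ∃v ∀s ∃u ∃y1: 1 universal, 3 existential.

3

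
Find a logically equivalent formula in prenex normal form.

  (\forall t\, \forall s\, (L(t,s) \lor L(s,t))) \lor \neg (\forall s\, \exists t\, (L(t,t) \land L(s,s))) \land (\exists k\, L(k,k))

\forall t\, \forall s\, \exists p\, \forall v1\, \exists k\, (L(t,s) \lor L(s,t) \lor (\neg L(v1,v1) \lor \neg L(p,p)) \land L(k,k))

Push ¬ through the quantifiers and connectives to reach negation normal form:
  (\forall t\, \forall s\, (L(t,s) \lor L(s,t))) \lor (\exists s\, \forall t\, (\neg L(t,t) \lor \neg L(s,s))) \land (\exists k\, L(k,k))
Give each quantifier a distinct variable: s↦p, t↦v1.
  (\forall t\, \forall s\, (L(t,s) \lor L(s,t))) \lor (\exists p\, \forall v1\, (\neg L(v1,v1) \lor \neg L(p,p))) \land (\exists k\, L(k,k))
Finally move all quantifiers to the prefix:
  \forall t\, \forall s\, \exists p\, \forall v1\, \exists k\, (L(t,s) \lor L(s,t) \lor (\neg L(v1,v1) \lor \neg L(p,p)) \land L(k,k))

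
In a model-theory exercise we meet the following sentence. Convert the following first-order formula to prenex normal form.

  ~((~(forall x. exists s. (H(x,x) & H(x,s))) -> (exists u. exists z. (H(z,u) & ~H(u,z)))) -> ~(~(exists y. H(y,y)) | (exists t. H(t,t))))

forall x. exists s. exists u. exists z. forall y. exists t. ((H(x,x) & H(x,s) | H(z,u) & ~H(u,z)) & (~H(y,y) | H(t,t)))

First replace A → B with ¬A ∨ B.
  ~(~(~~(forall x. exists s. (H(x,x) & H(x,s))) | (exists u. exists z. (H(z,u) & ~H(u,z)))) | ~(~(exists y. H(y,y)) | (exists t. H(t,t))))
Move each ¬ inward, flipping quantifiers it crosses:
  ((forall x. exists s. (H(x,x) & H(x,s))) | (exists u. exists z. (H(z,u) & ~H(u,z)))) & ((forall y. ~H(y,y)) | (exists t. H(t,t)))
All bound variables are already distinct, so no renaming is needed.
Finally move all quantifiers to the prefix:
  forall x. exists s. exists u. exists z. forall y. exists t. ((H(x,x) & H(x,s) | H(z,u) & ~H(u,z)) & (~H(y,y) | H(t,t)))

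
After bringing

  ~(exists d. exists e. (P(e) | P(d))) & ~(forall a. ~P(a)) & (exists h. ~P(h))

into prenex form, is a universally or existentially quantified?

existential

Push ¬ through the quantifiers and connectives to reach negation normal form:
  (forall d. forall e. (~P(e) & ~P(d))) & (exists a. P(a)) & (exists h. ~P(h))
Pull the quantifiers to the front (each side's bound variable is not free in the other side):
  forall d. forall e. exists a. exists h. (~P(e) & ~P(d) & P(a) & ~P(h))
The quantifier forall a sits under an odd number of negations, so it flips to exists a.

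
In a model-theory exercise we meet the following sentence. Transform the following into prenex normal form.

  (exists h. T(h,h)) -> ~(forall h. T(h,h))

First replace A → B with ¬A ∨ B.
  ~(exists h. T(h,h)) | ~(forall h. T(h,h))
Move each ¬ inward, flipping quantifiers it crosses:
  (forall h. ~T(h,h)) | (exists h. ~T(h,h))
Give each quantifier a distinct variable: h↦b.
  (forall h. ~T(h,h)) | (exists b. ~T(b,b))
Pull the quantifiers to the front (each side's bound variable is not free in the other side):
  forall h. exists b. (~T(h,h) | ~T(b,b))

forall h. exists b. (~T(h,h) | ~T(b,b))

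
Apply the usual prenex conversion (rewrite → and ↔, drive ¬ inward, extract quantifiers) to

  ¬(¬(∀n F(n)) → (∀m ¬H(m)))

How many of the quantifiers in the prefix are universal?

First replace A → B with ¬A ∨ B.
  ¬(¬¬(∀n F(n)) ∨ (∀m ¬H(m)))
Move each ¬ inward, flipping quantifiers it crosses:
  (∃n ¬F(n)) ∧ (∃m H(m))
All bound variables are already distinct, so no renaming is needed.
Extract every quantifier outward, since the variables are now distinct and don't occur free across branches:
  ∃n ∃m (¬F(n) ∧ H(m))
The prefix is ∃n ∃m: 0 universal, 2 existential.

0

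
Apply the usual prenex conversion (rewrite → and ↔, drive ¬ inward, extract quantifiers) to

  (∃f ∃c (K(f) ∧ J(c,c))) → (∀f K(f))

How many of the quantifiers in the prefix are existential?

0

Rewrite implications/biconditionals: A → B as ¬A ∨ B.
  ¬(∃f ∃c (K(f) ∧ J(c,c))) ∨ (∀f K(f))
Push ¬ through the quantifiers and connectives to reach negation normal form:
  (∀f ∀c (¬K(f) ∨ ¬J(c,c))) ∨ (∀f K(f))
Standardize variables apart so no two quantifiers bind the same name: f↦s.
  (∀f ∀c (¬K(f) ∨ ¬J(c,c))) ∨ (∀s K(s))
Pull the quantifiers to the front (each side's bound variable is not free in the other side):
  ∀f ∀c ∀s (¬K(f) ∨ ¬J(c,c) ∨ K(s))
The prefix is ∀f ∀c ∀s: 3 universal, 0 existential.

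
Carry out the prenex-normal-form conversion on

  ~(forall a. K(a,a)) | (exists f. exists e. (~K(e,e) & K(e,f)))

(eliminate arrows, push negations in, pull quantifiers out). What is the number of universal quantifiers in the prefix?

Move each ¬ inward, flipping quantifiers it crosses:
  (exists a. ~K(a,a)) | (exists f. exists e. (~K(e,e) & K(e,f)))
Extract every quantifier outward, since the variables are now distinct and don't occur free across branches:
  exists a. exists f. exists e. (~K(a,a) | ~K(e,e) & K(e,f))
The prefix is exists a exists f exists e: 0 universal, 3 existential.

0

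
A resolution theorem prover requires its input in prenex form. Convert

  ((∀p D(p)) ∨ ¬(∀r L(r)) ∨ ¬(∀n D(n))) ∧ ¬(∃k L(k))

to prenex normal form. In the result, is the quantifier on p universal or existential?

Push ¬ through the quantifiers and connectives to reach negation normal form:
  ((∀p D(p)) ∨ (∃r ¬L(r)) ∨ (∃n ¬D(n))) ∧ (∀k ¬L(k))
Pull the quantifiers to the front (each side's bound variable is not free in the other side):
  ∀p ∃r ∃n ∀k ((D(p) ∨ ¬L(r) ∨ ¬D(n)) ∧ ¬L(k))
The quantifier ∀p sits under an even number of negations, so it remains universal.

universal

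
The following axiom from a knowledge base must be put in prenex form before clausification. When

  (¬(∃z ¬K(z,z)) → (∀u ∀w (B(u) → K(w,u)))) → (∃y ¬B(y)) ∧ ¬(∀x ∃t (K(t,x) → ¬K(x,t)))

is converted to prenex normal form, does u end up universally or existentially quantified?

First replace A → B with ¬A ∨ B.
  ¬(¬¬(∃z ¬K(z,z)) ∨ (∀u ∀w (¬B(u) ∨ K(w,u)))) ∨ (∃y ¬B(y)) ∧ ¬(∀x ∃t (¬K(t,x) ∨ ¬K(x,t)))
Drive negations inward (¬∀x A ≡ ∃x ¬A, ¬∃x A ≡ ∀x ¬A, De Morgan for ∧/∨):
  (∀z K(z,z)) ∧ (∃u ∃w (B(u) ∧ ¬K(w,u))) ∨ (∃y ¬B(y)) ∧ (∃x ∀t (K(t,x) ∧ K(x,t)))
All bound variables are already distinct, so no renaming is needed.
Pull the quantifiers to the front (each side's bound variable is not free in the other side):
  ∀z ∃u ∃w ∃y ∃x ∀t (K(z,z) ∧ B(u) ∧ ¬K(w,u) ∨ ¬B(y) ∧ K(t,x) ∧ K(x,t))
The quantifier ∀u sits under an odd number of negations (counting the antecedent side of each →), so it flips to ∃u.

existential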